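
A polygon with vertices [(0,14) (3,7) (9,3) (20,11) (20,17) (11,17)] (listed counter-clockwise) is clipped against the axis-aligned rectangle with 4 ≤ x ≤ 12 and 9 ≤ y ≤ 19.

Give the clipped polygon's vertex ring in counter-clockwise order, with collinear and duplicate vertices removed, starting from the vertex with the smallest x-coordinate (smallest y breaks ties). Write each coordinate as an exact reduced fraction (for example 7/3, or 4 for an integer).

1. After x ≥ 4: [(4,166/11) (4,19/3) (9,3) (20,11) (20,17) (11,17)]
2. After x ≤ 12: [(4,166/11) (4,19/3) (9,3) (12,57/11) (12,17) (11,17)]
3. After y ≥ 9: [(4,166/11) (4,9) (12,9) (12,17) (11,17)]
4. After y ≤ 19: [(4,166/11) (4,9) (12,9) (12,17) (11,17)]
5. Canonical ring: [(4,9) (12,9) (12,17) (11,17) (4,166/11)]

Clipped polygon: [(4,9) (12,9) (12,17) (11,17) (4,166/11)]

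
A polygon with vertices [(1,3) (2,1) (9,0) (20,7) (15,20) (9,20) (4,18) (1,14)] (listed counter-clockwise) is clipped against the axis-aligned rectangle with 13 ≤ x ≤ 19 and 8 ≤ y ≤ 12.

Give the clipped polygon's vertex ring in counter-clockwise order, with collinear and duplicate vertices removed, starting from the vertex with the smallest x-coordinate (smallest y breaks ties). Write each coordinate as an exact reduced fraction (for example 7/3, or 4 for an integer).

Clipped polygon: [(13,8) (19,8) (19,48/5) (235/13,12) (13,12)]

1. After x ≥ 13: [(13,28/11) (20,7) (15,20) (13,20)]
2. After x ≤ 19: [(13,28/11) (19,70/11) (19,48/5) (15,20) (13,20)]
3. After y ≥ 8: [(13,8) (19,8) (19,48/5) (15,20) (13,20)]
4. After y ≤ 12: [(13,12) (13,8) (19,8) (19,48/5) (235/13,12)]
5. Canonical ring: [(13,8) (19,8) (19,48/5) (235/13,12) (13,12)]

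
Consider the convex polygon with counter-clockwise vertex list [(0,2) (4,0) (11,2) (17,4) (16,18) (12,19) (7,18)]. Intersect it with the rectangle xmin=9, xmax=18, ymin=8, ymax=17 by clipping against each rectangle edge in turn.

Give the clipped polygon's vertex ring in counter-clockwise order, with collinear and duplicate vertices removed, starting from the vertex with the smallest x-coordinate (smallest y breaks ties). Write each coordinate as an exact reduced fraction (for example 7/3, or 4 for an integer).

Clipped polygon: [(9,8) (117/7,8) (225/14,17) (9,17)]

1. After x ≥ 9: [(9,10/7) (11,2) (17,4) (16,18) (12,19) (9,92/5)]
2. After x ≤ 18: [(9,10/7) (11,2) (17,4) (16,18) (12,19) (9,92/5)]
3. After y ≥ 8: [(9,8) (117/7,8) (16,18) (12,19) (9,92/5)]
4. After y ≤ 17: [(9,17) (9,8) (117/7,8) (225/14,17)]
5. Canonical ring: [(9,8) (117/7,8) (225/14,17) (9,17)]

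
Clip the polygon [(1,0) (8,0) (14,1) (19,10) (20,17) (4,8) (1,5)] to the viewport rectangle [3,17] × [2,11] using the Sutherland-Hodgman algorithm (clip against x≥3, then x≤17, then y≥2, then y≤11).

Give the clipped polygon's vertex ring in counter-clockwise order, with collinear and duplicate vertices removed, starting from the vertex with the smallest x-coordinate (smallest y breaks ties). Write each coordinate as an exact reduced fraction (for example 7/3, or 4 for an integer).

1. After x ≥ 3: [(3,0) (8,0) (14,1) (19,10) (20,17) (4,8) (3,7)]
2. After x ≤ 17: [(3,0) (8,0) (14,1) (17,32/5) (17,245/16) (4,8) (3,7)]
3. After y ≥ 2: [(3,2) (131/9,2) (17,32/5) (17,245/16) (4,8) (3,7)]
4. After y ≤ 11: [(3,2) (131/9,2) (17,32/5) (17,11) (28/3,11) (4,8) (3,7)]
5. Canonical ring: [(3,2) (131/9,2) (17,32/5) (17,11) (28/3,11) (4,8) (3,7)]

Clipped polygon: [(3,2) (131/9,2) (17,32/5) (17,11) (28/3,11) (4,8) (3,7)]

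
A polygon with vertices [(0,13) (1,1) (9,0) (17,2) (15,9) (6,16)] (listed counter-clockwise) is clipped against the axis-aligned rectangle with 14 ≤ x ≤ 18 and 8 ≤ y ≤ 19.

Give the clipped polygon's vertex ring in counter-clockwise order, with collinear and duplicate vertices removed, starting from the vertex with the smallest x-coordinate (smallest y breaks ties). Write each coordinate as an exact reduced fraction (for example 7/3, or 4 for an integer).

1. After x ≥ 14: [(14,5/4) (17,2) (15,9) (14,88/9)]
2. After x ≤ 18: [(14,5/4) (17,2) (15,9) (14,88/9)]
3. After y ≥ 8: [(14,8) (107/7,8) (15,9) (14,88/9)]
4. After y ≤ 19: [(14,8) (107/7,8) (15,9) (14,88/9)]
5. Canonical ring: [(14,8) (107/7,8) (15,9) (14,88/9)]

Clipped polygon: [(14,8) (107/7,8) (15,9) (14,88/9)]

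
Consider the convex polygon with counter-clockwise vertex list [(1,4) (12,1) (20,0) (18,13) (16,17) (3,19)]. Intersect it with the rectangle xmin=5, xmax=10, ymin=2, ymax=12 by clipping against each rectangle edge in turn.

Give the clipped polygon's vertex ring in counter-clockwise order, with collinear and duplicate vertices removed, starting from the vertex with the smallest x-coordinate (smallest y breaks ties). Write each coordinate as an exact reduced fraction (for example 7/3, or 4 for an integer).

1. After x ≥ 5: [(5,32/11) (12,1) (20,0) (18,13) (16,17) (5,243/13)]
2. After x ≤ 10: [(5,32/11) (10,17/11) (10,233/13) (5,243/13)]
3. After y ≥ 2: [(5,32/11) (25/3,2) (10,2) (10,233/13) (5,243/13)]
4. After y ≤ 12: [(5,12) (5,32/11) (25/3,2) (10,2) (10,12)]
5. Canonical ring: [(5,32/11) (25/3,2) (10,2) (10,12) (5,12)]

Clipped polygon: [(5,32/11) (25/3,2) (10,2) (10,12) (5,12)]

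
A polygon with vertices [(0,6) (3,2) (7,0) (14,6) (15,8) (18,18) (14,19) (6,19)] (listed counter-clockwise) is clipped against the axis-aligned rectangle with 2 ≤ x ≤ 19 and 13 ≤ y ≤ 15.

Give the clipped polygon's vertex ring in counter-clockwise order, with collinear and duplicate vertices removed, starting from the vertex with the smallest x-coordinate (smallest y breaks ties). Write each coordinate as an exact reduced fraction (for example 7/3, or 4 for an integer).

1. After x ≥ 2: [(2,31/3) (2,10/3) (3,2) (7,0) (14,6) (15,8) (18,18) (14,19) (6,19)]
2. After x ≤ 19: [(2,31/3) (2,10/3) (3,2) (7,0) (14,6) (15,8) (18,18) (14,19) (6,19)]
3. After y ≥ 13: [(42/13,13) (33/2,13) (18,18) (14,19) (6,19)]
4. After y ≤ 15: [(54/13,15) (42/13,13) (33/2,13) (171/10,15)]
5. Canonical ring: [(42/13,13) (33/2,13) (171/10,15) (54/13,15)]

Clipped polygon: [(42/13,13) (33/2,13) (171/10,15) (54/13,15)]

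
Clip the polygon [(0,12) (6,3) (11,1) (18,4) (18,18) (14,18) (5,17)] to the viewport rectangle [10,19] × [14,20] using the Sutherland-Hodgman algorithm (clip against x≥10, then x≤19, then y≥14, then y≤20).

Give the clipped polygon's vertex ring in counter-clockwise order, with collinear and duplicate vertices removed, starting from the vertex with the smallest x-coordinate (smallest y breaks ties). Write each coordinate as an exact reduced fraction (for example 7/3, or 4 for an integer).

1. After x ≥ 10: [(10,7/5) (11,1) (18,4) (18,18) (14,18) (10,158/9)]
2. After x ≤ 19: [(10,7/5) (11,1) (18,4) (18,18) (14,18) (10,158/9)]
3. After y ≥ 14: [(10,14) (18,14) (18,18) (14,18) (10,158/9)]
4. After y ≤ 20: [(10,14) (18,14) (18,18) (14,18) (10,158/9)]
5. Canonical ring: [(10,14) (18,14) (18,18) (14,18) (10,158/9)]

Clipped polygon: [(10,14) (18,14) (18,18) (14,18) (10,158/9)]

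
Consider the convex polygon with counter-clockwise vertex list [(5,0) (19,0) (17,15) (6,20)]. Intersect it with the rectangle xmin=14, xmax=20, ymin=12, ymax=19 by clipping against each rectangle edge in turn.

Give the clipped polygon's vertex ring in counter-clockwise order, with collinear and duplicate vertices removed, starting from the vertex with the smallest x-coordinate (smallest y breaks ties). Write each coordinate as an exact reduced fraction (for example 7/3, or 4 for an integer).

Clipped polygon: [(14,12) (87/5,12) (17,15) (14,180/11)]

1. After x ≥ 14: [(14,0) (19,0) (17,15) (14,180/11)]
2. After x ≤ 20: [(14,0) (19,0) (17,15) (14,180/11)]
3. After y ≥ 12: [(14,12) (87/5,12) (17,15) (14,180/11)]
4. After y ≤ 19: [(14,12) (87/5,12) (17,15) (14,180/11)]
5. Canonical ring: [(14,12) (87/5,12) (17,15) (14,180/11)]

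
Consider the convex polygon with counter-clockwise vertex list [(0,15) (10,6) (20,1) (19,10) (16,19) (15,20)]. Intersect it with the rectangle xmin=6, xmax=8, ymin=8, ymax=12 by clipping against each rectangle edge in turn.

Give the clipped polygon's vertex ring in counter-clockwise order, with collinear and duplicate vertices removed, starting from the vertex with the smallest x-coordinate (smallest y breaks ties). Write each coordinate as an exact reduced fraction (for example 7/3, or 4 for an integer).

Clipped polygon: [(6,48/5) (70/9,8) (8,8) (8,12) (6,12)]

1. After x ≥ 6: [(6,17) (6,48/5) (10,6) (20,1) (19,10) (16,19) (15,20)]
2. After x ≤ 8: [(8,53/3) (6,17) (6,48/5) (8,39/5)]
3. After y ≥ 8: [(8,8) (8,53/3) (6,17) (6,48/5) (70/9,8)]
4. After y ≤ 12: [(8,8) (8,12) (6,12) (6,48/5) (70/9,8)]
5. Canonical ring: [(6,48/5) (70/9,8) (8,8) (8,12) (6,12)]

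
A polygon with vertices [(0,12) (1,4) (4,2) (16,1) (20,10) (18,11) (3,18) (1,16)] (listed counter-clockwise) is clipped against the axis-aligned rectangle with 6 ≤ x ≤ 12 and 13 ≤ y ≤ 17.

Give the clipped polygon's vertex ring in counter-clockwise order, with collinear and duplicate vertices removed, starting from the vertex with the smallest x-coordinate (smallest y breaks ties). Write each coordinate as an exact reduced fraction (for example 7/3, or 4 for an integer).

Clipped polygon: [(6,13) (12,13) (12,69/5) (6,83/5)]

1. After x ≥ 6: [(6,11/6) (16,1) (20,10) (18,11) (6,83/5)]
2. After x ≤ 12: [(6,11/6) (12,4/3) (12,69/5) (6,83/5)]
3. After y ≥ 13: [(6,13) (12,13) (12,69/5) (6,83/5)]
4. After y ≤ 17: [(6,13) (12,13) (12,69/5) (6,83/5)]
5. Canonical ring: [(6,13) (12,13) (12,69/5) (6,83/5)]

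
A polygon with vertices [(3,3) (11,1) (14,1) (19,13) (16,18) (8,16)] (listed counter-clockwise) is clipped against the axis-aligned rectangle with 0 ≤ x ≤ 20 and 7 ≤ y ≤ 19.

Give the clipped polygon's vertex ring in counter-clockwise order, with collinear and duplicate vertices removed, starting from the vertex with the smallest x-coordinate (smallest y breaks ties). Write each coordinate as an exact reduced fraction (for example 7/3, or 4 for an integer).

Clipped polygon: [(59/13,7) (33/2,7) (19,13) (16,18) (8,16)]

1. After x ≥ 0: [(3,3) (11,1) (14,1) (19,13) (16,18) (8,16)]
2. After x ≤ 20: [(3,3) (11,1) (14,1) (19,13) (16,18) (8,16)]
3. After y ≥ 7: [(59/13,7) (33/2,7) (19,13) (16,18) (8,16)]
4. After y ≤ 19: [(59/13,7) (33/2,7) (19,13) (16,18) (8,16)]
5. Canonical ring: [(59/13,7) (33/2,7) (19,13) (16,18) (8,16)]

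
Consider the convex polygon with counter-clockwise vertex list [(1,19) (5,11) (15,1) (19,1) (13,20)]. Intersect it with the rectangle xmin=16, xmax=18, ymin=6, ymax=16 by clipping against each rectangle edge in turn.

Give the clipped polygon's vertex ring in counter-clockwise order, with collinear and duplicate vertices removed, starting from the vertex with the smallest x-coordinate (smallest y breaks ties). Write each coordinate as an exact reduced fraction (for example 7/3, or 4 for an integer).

1. After x ≥ 16: [(16,1) (19,1) (16,21/2)]
2. After x ≤ 18: [(16,1) (18,1) (18,25/6) (16,21/2)]
3. After y ≥ 6: [(16,6) (331/19,6) (16,21/2)]
4. After y ≤ 16: [(16,6) (331/19,6) (16,21/2)]
5. Canonical ring: [(16,6) (331/19,6) (16,21/2)]

Clipped polygon: [(16,6) (331/19,6) (16,21/2)]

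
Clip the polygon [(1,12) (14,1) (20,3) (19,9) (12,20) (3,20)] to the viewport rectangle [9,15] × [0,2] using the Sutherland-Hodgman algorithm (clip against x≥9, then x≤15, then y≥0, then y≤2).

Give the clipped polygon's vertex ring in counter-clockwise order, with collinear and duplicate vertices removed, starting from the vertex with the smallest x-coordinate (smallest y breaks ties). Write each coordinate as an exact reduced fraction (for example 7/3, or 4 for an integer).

Clipped polygon: [(141/11,2) (14,1) (15,4/3) (15,2)]

1. After x ≥ 9: [(9,68/13) (14,1) (20,3) (19,9) (12,20) (9,20)]
2. After x ≤ 15: [(9,68/13) (14,1) (15,4/3) (15,107/7) (12,20) (9,20)]
3. After y ≥ 0: [(9,68/13) (14,1) (15,4/3) (15,107/7) (12,20) (9,20)]
4. After y ≤ 2: [(141/11,2) (14,1) (15,4/3) (15,2)]
5. Canonical ring: [(141/11,2) (14,1) (15,4/3) (15,2)]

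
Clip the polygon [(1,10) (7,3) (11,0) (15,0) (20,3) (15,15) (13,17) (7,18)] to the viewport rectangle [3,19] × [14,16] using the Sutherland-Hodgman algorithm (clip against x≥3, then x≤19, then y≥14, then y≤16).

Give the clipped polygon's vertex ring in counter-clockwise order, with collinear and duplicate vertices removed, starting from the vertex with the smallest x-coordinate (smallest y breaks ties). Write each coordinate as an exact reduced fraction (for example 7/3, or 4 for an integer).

1. After x ≥ 3: [(3,38/3) (3,23/3) (7,3) (11,0) (15,0) (20,3) (15,15) (13,17) (7,18)]
2. After x ≤ 19: [(3,38/3) (3,23/3) (7,3) (11,0) (15,0) (19,12/5) (19,27/5) (15,15) (13,17) (7,18)]
3. After y ≥ 14: [(4,14) (185/12,14) (15,15) (13,17) (7,18)]
4. After y ≤ 16: [(11/2,16) (4,14) (185/12,14) (15,15) (14,16)]
5. Canonical ring: [(4,14) (185/12,14) (15,15) (14,16) (11/2,16)]

Clipped polygon: [(4,14) (185/12,14) (15,15) (14,16) (11/2,16)]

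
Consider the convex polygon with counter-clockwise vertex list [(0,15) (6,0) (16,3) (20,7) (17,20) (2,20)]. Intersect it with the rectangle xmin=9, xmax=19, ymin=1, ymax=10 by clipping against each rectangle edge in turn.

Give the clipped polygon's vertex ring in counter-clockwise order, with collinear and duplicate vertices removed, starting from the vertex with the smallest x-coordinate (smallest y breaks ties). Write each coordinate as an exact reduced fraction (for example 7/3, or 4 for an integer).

1. After x ≥ 9: [(9,9/10) (16,3) (20,7) (17,20) (9,20)]
2. After x ≤ 19: [(9,9/10) (16,3) (19,6) (19,34/3) (17,20) (9,20)]
3. After y ≥ 1: [(9,1) (28/3,1) (16,3) (19,6) (19,34/3) (17,20) (9,20)]
4. After y ≤ 10: [(9,10) (9,1) (28/3,1) (16,3) (19,6) (19,10)]
5. Canonical ring: [(9,1) (28/3,1) (16,3) (19,6) (19,10) (9,10)]

Clipped polygon: [(9,1) (28/3,1) (16,3) (19,6) (19,10) (9,10)]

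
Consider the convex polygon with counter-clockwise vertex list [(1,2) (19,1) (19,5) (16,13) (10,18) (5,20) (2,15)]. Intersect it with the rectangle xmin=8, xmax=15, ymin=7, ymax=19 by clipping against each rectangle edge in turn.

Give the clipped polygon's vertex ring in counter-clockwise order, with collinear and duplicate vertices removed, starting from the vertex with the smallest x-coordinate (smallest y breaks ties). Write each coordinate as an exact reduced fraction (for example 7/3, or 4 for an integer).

1. After x ≥ 8: [(8,29/18) (19,1) (19,5) (16,13) (10,18) (8,94/5)]
2. After x ≤ 15: [(8,29/18) (15,11/9) (15,83/6) (10,18) (8,94/5)]
3. After y ≥ 7: [(8,7) (15,7) (15,83/6) (10,18) (8,94/5)]
4. After y ≤ 19: [(8,7) (15,7) (15,83/6) (10,18) (8,94/5)]
5. Canonical ring: [(8,7) (15,7) (15,83/6) (10,18) (8,94/5)]

Clipped polygon: [(8,7) (15,7) (15,83/6) (10,18) (8,94/5)]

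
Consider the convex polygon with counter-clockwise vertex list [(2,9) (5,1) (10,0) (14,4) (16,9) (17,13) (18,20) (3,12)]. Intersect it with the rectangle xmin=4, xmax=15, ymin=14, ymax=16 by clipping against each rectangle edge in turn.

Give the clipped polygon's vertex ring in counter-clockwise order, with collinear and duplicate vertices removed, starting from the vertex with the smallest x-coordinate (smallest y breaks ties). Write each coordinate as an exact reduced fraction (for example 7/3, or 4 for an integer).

1. After x ≥ 4: [(4,11/3) (5,1) (10,0) (14,4) (16,9) (17,13) (18,20) (4,188/15)]
2. After x ≤ 15: [(4,11/3) (5,1) (10,0) (14,4) (15,13/2) (15,92/5) (4,188/15)]
3. After y ≥ 14: [(15,14) (15,92/5) (27/4,14)]
4. After y ≤ 16: [(15,14) (15,16) (21/2,16) (27/4,14)]
5. Canonical ring: [(27/4,14) (15,14) (15,16) (21/2,16)]

Clipped polygon: [(27/4,14) (15,14) (15,16) (21/2,16)]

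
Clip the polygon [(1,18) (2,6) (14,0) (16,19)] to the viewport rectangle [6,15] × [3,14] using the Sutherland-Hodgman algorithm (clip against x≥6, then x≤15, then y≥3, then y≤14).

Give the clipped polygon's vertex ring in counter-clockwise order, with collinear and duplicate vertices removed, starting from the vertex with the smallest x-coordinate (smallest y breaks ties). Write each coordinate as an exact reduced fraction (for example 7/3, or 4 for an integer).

1. After x ≥ 6: [(6,55/3) (6,4) (14,0) (16,19)]
2. After x ≤ 15: [(15,284/15) (6,55/3) (6,4) (14,0) (15,19/2)]
3. After y ≥ 3: [(15,284/15) (6,55/3) (6,4) (8,3) (272/19,3) (15,19/2)]
4. After y ≤ 14: [(15,14) (6,14) (6,4) (8,3) (272/19,3) (15,19/2)]
5. Canonical ring: [(6,4) (8,3) (272/19,3) (15,19/2) (15,14) (6,14)]

Clipped polygon: [(6,4) (8,3) (272/19,3) (15,19/2) (15,14) (6,14)]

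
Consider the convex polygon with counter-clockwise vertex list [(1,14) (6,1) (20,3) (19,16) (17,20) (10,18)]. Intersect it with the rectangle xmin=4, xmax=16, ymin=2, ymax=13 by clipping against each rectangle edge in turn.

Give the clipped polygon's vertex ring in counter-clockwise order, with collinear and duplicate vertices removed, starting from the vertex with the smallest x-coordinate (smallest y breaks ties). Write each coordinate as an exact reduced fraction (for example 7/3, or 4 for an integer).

Clipped polygon: [(4,31/5) (73/13,2) (13,2) (16,17/7) (16,13) (4,13)]

1. After x ≥ 4: [(4,46/3) (4,31/5) (6,1) (20,3) (19,16) (17,20) (10,18)]
2. After x ≤ 16: [(4,46/3) (4,31/5) (6,1) (16,17/7) (16,138/7) (10,18)]
3. After y ≥ 2: [(4,46/3) (4,31/5) (73/13,2) (13,2) (16,17/7) (16,138/7) (10,18)]
4. After y ≤ 13: [(4,13) (4,31/5) (73/13,2) (13,2) (16,17/7) (16,13)]
5. Canonical ring: [(4,31/5) (73/13,2) (13,2) (16,17/7) (16,13) (4,13)]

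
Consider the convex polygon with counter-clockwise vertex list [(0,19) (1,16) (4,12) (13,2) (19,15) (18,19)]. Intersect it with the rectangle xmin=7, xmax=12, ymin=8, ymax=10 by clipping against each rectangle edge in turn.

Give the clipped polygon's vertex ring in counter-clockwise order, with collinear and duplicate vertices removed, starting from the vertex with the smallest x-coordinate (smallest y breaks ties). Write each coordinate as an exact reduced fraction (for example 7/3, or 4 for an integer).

Clipped polygon: [(7,26/3) (38/5,8) (12,8) (12,10) (7,10)]

1. After x ≥ 7: [(7,19) (7,26/3) (13,2) (19,15) (18,19)]
2. After x ≤ 12: [(12,19) (7,19) (7,26/3) (12,28/9)]
3. After y ≥ 8: [(12,8) (12,19) (7,19) (7,26/3) (38/5,8)]
4. After y ≤ 10: [(12,8) (12,10) (7,10) (7,26/3) (38/5,8)]
5. Canonical ring: [(7,26/3) (38/5,8) (12,8) (12,10) (7,10)]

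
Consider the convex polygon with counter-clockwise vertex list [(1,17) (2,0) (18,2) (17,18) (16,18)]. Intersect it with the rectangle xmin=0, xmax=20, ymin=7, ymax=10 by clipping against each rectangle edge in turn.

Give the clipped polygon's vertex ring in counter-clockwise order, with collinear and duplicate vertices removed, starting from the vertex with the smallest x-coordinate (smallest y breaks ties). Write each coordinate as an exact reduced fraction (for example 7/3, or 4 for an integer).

Clipped polygon: [(24/17,10) (27/17,7) (283/16,7) (35/2,10)]

1. After x ≥ 0: [(1,17) (2,0) (18,2) (17,18) (16,18)]
2. After x ≤ 20: [(1,17) (2,0) (18,2) (17,18) (16,18)]
3. After y ≥ 7: [(1,17) (27/17,7) (283/16,7) (17,18) (16,18)]
4. After y ≤ 10: [(24/17,10) (27/17,7) (283/16,7) (35/2,10)]
5. Canonical ring: [(24/17,10) (27/17,7) (283/16,7) (35/2,10)]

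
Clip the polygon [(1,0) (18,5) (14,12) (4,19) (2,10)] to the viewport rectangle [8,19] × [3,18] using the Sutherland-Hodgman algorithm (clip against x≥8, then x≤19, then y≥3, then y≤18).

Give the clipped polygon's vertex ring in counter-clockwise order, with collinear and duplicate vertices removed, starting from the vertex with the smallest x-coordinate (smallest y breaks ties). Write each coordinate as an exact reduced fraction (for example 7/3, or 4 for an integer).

1. After x ≥ 8: [(8,35/17) (18,5) (14,12) (8,81/5)]
2. After x ≤ 19: [(8,35/17) (18,5) (14,12) (8,81/5)]
3. After y ≥ 3: [(8,3) (56/5,3) (18,5) (14,12) (8,81/5)]
4. After y ≤ 18: [(8,3) (56/5,3) (18,5) (14,12) (8,81/5)]
5. Canonical ring: [(8,3) (56/5,3) (18,5) (14,12) (8,81/5)]

Clipped polygon: [(8,3) (56/5,3) (18,5) (14,12) (8,81/5)]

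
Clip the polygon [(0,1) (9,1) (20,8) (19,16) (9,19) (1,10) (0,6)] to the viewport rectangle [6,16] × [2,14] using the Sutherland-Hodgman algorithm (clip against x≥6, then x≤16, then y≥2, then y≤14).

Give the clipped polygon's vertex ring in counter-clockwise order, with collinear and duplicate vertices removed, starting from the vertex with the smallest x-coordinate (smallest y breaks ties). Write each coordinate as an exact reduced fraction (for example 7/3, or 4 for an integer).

1. After x ≥ 6: [(6,1) (9,1) (20,8) (19,16) (9,19) (6,125/8)]
2. After x ≤ 16: [(6,1) (9,1) (16,60/11) (16,169/10) (9,19) (6,125/8)]
3. After y ≥ 2: [(6,2) (74/7,2) (16,60/11) (16,169/10) (9,19) (6,125/8)]
4. After y ≤ 14: [(6,14) (6,2) (74/7,2) (16,60/11) (16,14)]
5. Canonical ring: [(6,2) (74/7,2) (16,60/11) (16,14) (6,14)]

Clipped polygon: [(6,2) (74/7,2) (16,60/11) (16,14) (6,14)]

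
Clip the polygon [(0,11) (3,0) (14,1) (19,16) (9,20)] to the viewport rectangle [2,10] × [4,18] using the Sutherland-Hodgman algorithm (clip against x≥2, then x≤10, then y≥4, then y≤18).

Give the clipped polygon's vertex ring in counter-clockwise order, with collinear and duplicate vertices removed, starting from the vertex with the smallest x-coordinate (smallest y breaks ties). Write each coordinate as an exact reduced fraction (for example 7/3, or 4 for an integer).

1. After x ≥ 2: [(2,13) (2,11/3) (3,0) (14,1) (19,16) (9,20)]
2. After x ≤ 10: [(2,13) (2,11/3) (3,0) (10,7/11) (10,98/5) (9,20)]
3. After y ≥ 4: [(2,13) (2,4) (10,4) (10,98/5) (9,20)]
4. After y ≤ 18: [(7,18) (2,13) (2,4) (10,4) (10,18)]
5. Canonical ring: [(2,4) (10,4) (10,18) (7,18) (2,13)]

Clipped polygon: [(2,4) (10,4) (10,18) (7,18) (2,13)]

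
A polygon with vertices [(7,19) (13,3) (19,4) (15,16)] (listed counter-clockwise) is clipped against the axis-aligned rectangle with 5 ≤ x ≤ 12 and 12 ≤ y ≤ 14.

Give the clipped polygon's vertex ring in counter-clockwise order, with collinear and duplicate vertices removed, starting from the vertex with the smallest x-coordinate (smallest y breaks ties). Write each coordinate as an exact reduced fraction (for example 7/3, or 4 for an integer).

Clipped polygon: [(71/8,14) (77/8,12) (12,12) (12,14)]

1. After x ≥ 5: [(7,19) (13,3) (19,4) (15,16)]
2. After x ≤ 12: [(12,137/8) (7,19) (12,17/3)]
3. After y ≥ 12: [(12,12) (12,137/8) (7,19) (77/8,12)]
4. After y ≤ 14: [(12,12) (12,14) (71/8,14) (77/8,12)]
5. Canonical ring: [(71/8,14) (77/8,12) (12,12) (12,14)]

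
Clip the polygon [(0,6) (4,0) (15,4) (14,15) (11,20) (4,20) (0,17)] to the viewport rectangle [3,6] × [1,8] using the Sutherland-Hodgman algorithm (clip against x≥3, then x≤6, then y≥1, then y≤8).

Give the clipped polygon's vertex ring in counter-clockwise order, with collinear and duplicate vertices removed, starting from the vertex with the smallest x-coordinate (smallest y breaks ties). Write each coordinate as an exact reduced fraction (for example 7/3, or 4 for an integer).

1. After x ≥ 3: [(3,3/2) (4,0) (15,4) (14,15) (11,20) (4,20) (3,77/4)]
2. After x ≤ 6: [(3,3/2) (4,0) (6,8/11) (6,20) (4,20) (3,77/4)]
3. After y ≥ 1: [(3,3/2) (10/3,1) (6,1) (6,20) (4,20) (3,77/4)]
4. After y ≤ 8: [(3,8) (3,3/2) (10/3,1) (6,1) (6,8)]
5. Canonical ring: [(3,3/2) (10/3,1) (6,1) (6,8) (3,8)]

Clipped polygon: [(3,3/2) (10/3,1) (6,1) (6,8) (3,8)]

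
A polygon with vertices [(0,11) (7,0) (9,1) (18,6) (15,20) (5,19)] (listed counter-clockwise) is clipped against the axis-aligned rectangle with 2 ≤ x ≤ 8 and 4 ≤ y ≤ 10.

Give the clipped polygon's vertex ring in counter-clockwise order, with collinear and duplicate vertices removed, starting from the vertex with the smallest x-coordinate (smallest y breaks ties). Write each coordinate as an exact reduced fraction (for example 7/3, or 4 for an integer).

1. After x ≥ 2: [(2,71/5) (2,55/7) (7,0) (9,1) (18,6) (15,20) (5,19)]
2. After x ≤ 8: [(2,71/5) (2,55/7) (7,0) (8,1/2) (8,193/10) (5,19)]
3. After y ≥ 4: [(2,71/5) (2,55/7) (49/11,4) (8,4) (8,193/10) (5,19)]
4. After y ≤ 10: [(2,10) (2,55/7) (49/11,4) (8,4) (8,10)]
5. Canonical ring: [(2,55/7) (49/11,4) (8,4) (8,10) (2,10)]

Clipped polygon: [(2,55/7) (49/11,4) (8,4) (8,10) (2,10)]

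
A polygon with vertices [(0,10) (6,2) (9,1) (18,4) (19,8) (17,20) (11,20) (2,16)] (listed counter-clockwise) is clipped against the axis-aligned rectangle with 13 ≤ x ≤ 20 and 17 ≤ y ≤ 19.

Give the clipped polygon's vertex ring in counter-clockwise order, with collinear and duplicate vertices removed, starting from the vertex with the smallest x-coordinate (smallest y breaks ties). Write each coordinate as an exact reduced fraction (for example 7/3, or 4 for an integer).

Clipped polygon: [(13,17) (35/2,17) (103/6,19) (13,19)]

1. After x ≥ 13: [(13,7/3) (18,4) (19,8) (17,20) (13,20)]
2. After x ≤ 20: [(13,7/3) (18,4) (19,8) (17,20) (13,20)]
3. After y ≥ 17: [(13,17) (35/2,17) (17,20) (13,20)]
4. After y ≤ 19: [(13,19) (13,17) (35/2,17) (103/6,19)]
5. Canonical ring: [(13,17) (35/2,17) (103/6,19) (13,19)]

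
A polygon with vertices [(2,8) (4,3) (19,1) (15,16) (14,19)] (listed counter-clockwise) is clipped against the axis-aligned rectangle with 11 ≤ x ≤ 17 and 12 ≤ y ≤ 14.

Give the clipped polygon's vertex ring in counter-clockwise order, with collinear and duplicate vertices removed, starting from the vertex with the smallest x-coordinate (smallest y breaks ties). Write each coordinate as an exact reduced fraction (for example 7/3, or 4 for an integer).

1. After x ≥ 11: [(11,65/4) (11,31/15) (19,1) (15,16) (14,19)]
2. After x ≤ 17: [(11,65/4) (11,31/15) (17,19/15) (17,17/2) (15,16) (14,19)]
3. After y ≥ 12: [(11,65/4) (11,12) (241/15,12) (15,16) (14,19)]
4. After y ≤ 14: [(11,14) (11,12) (241/15,12) (233/15,14)]
5. Canonical ring: [(11,12) (241/15,12) (233/15,14) (11,14)]

Clipped polygon: [(11,12) (241/15,12) (233/15,14) (11,14)]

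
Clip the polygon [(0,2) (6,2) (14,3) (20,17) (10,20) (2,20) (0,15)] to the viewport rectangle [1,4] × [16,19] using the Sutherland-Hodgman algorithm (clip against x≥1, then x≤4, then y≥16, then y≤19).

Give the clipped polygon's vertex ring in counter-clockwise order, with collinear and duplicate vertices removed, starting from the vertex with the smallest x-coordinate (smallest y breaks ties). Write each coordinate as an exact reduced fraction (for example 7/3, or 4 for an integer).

Clipped polygon: [(1,16) (4,16) (4,19) (8/5,19) (1,35/2)]

1. After x ≥ 1: [(1,2) (6,2) (14,3) (20,17) (10,20) (2,20) (1,35/2)]
2. After x ≤ 4: [(1,2) (4,2) (4,20) (2,20) (1,35/2)]
3. After y ≥ 16: [(1,16) (4,16) (4,20) (2,20) (1,35/2)]
4. After y ≤ 19: [(1,16) (4,16) (4,19) (8/5,19) (1,35/2)]
5. Canonical ring: [(1,16) (4,16) (4,19) (8/5,19) (1,35/2)]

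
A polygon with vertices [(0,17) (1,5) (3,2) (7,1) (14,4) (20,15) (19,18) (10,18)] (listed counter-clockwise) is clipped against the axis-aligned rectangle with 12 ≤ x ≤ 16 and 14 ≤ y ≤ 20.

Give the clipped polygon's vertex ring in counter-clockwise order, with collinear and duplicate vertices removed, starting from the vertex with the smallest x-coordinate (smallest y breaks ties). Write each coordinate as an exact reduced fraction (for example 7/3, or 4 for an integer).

Clipped polygon: [(12,14) (16,14) (16,18) (12,18)]

1. After x ≥ 12: [(12,22/7) (14,4) (20,15) (19,18) (12,18)]
2. After x ≤ 16: [(12,22/7) (14,4) (16,23/3) (16,18) (12,18)]
3. After y ≥ 14: [(12,14) (16,14) (16,18) (12,18)]
4. After y ≤ 20: [(12,14) (16,14) (16,18) (12,18)]
5. Canonical ring: [(12,14) (16,14) (16,18) (12,18)]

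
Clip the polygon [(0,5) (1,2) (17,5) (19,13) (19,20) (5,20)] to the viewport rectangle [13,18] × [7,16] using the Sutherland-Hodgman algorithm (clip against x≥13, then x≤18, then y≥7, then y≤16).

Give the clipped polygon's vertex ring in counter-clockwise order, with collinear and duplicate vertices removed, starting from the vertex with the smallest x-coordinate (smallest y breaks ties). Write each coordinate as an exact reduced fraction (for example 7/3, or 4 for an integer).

Clipped polygon: [(13,7) (35/2,7) (18,9) (18,16) (13,16)]

1. After x ≥ 13: [(13,17/4) (17,5) (19,13) (19,20) (13,20)]
2. After x ≤ 18: [(13,17/4) (17,5) (18,9) (18,20) (13,20)]
3. After y ≥ 7: [(13,7) (35/2,7) (18,9) (18,20) (13,20)]
4. After y ≤ 16: [(13,16) (13,7) (35/2,7) (18,9) (18,16)]
5. Canonical ring: [(13,7) (35/2,7) (18,9) (18,16) (13,16)]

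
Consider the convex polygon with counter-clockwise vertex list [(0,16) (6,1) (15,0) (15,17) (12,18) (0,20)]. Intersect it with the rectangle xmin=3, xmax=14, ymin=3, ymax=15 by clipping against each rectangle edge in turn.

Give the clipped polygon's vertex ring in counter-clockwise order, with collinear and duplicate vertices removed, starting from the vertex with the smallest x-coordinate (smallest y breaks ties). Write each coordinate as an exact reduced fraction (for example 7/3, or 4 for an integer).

Clipped polygon: [(3,17/2) (26/5,3) (14,3) (14,15) (3,15)]

1. After x ≥ 3: [(3,17/2) (6,1) (15,0) (15,17) (12,18) (3,39/2)]
2. After x ≤ 14: [(3,17/2) (6,1) (14,1/9) (14,52/3) (12,18) (3,39/2)]
3. After y ≥ 3: [(3,17/2) (26/5,3) (14,3) (14,52/3) (12,18) (3,39/2)]
4. After y ≤ 15: [(3,15) (3,17/2) (26/5,3) (14,3) (14,15)]
5. Canonical ring: [(3,17/2) (26/5,3) (14,3) (14,15) (3,15)]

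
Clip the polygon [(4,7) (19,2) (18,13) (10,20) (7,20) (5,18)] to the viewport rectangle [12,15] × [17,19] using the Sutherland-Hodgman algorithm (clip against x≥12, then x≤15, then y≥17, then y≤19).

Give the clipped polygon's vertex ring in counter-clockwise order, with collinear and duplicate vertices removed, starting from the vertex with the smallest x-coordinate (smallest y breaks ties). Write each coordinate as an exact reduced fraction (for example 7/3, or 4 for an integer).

1. After x ≥ 12: [(12,13/3) (19,2) (18,13) (12,73/4)]
2. After x ≤ 15: [(12,13/3) (15,10/3) (15,125/8) (12,73/4)]
3. After y ≥ 17: [(12,17) (94/7,17) (12,73/4)]
4. After y ≤ 19: [(12,17) (94/7,17) (12,73/4)]
5. Canonical ring: [(12,17) (94/7,17) (12,73/4)]

Clipped polygon: [(12,17) (94/7,17) (12,73/4)]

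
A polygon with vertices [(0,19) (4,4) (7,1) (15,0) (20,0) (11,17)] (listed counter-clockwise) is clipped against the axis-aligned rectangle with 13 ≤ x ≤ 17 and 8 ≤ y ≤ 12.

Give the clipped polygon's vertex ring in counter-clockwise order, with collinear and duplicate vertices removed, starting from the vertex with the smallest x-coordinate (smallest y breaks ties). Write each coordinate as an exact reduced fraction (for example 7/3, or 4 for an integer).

1. After x ≥ 13: [(13,1/4) (15,0) (20,0) (13,119/9)]
2. After x ≤ 17: [(13,1/4) (15,0) (17,0) (17,17/3) (13,119/9)]
3. After y ≥ 8: [(13,8) (268/17,8) (13,119/9)]
4. After y ≤ 12: [(13,12) (13,8) (268/17,8) (232/17,12)]
5. Canonical ring: [(13,8) (268/17,8) (232/17,12) (13,12)]

Clipped polygon: [(13,8) (268/17,8) (232/17,12) (13,12)]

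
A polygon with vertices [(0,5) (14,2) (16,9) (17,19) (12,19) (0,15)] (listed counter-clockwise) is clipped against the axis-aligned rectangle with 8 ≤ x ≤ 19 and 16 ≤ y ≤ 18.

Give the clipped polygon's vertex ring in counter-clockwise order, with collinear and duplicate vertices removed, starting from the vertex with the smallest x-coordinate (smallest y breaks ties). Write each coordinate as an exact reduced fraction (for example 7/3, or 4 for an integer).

1. After x ≥ 8: [(8,23/7) (14,2) (16,9) (17,19) (12,19) (8,53/3)]
2. After x ≤ 19: [(8,23/7) (14,2) (16,9) (17,19) (12,19) (8,53/3)]
3. After y ≥ 16: [(8,16) (167/10,16) (17,19) (12,19) (8,53/3)]
4. After y ≤ 18: [(8,16) (167/10,16) (169/10,18) (9,18) (8,53/3)]
5. Canonical ring: [(8,16) (167/10,16) (169/10,18) (9,18) (8,53/3)]

Clipped polygon: [(8,16) (167/10,16) (169/10,18) (9,18) (8,53/3)]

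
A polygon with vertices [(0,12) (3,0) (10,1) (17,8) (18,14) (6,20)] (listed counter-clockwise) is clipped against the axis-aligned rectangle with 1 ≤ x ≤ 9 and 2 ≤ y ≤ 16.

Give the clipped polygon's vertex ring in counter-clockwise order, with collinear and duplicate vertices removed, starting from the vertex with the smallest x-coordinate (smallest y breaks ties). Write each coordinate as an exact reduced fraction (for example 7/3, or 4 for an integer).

1. After x ≥ 1: [(1,40/3) (1,8) (3,0) (10,1) (17,8) (18,14) (6,20)]
2. After x ≤ 9: [(1,40/3) (1,8) (3,0) (9,6/7) (9,37/2) (6,20)]
3. After y ≥ 2: [(1,40/3) (1,8) (5/2,2) (9,2) (9,37/2) (6,20)]
4. After y ≤ 16: [(3,16) (1,40/3) (1,8) (5/2,2) (9,2) (9,16)]
5. Canonical ring: [(1,8) (5/2,2) (9,2) (9,16) (3,16) (1,40/3)]

Clipped polygon: [(1,8) (5/2,2) (9,2) (9,16) (3,16) (1,40/3)]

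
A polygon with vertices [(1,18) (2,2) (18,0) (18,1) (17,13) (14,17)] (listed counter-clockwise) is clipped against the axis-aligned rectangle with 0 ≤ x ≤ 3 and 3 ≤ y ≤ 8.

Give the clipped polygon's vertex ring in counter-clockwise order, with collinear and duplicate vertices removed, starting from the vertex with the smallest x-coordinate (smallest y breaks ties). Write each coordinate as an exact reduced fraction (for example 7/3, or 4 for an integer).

1. After x ≥ 0: [(1,18) (2,2) (18,0) (18,1) (17,13) (14,17)]
2. After x ≤ 3: [(3,232/13) (1,18) (2,2) (3,15/8)]
3. After y ≥ 3: [(3,3) (3,232/13) (1,18) (31/16,3)]
4. After y ≤ 8: [(3,3) (3,8) (13/8,8) (31/16,3)]
5. Canonical ring: [(13/8,8) (31/16,3) (3,3) (3,8)]

Clipped polygon: [(13/8,8) (31/16,3) (3,3) (3,8)]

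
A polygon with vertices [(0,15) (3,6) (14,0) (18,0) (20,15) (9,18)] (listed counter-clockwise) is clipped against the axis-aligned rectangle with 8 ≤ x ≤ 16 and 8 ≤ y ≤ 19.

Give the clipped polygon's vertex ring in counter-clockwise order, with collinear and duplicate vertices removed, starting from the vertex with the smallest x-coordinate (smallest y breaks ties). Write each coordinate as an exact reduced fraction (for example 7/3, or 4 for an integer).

1. After x ≥ 8: [(8,53/3) (8,36/11) (14,0) (18,0) (20,15) (9,18)]
2. After x ≤ 16: [(8,53/3) (8,36/11) (14,0) (16,0) (16,177/11) (9,18)]
3. After y ≥ 8: [(8,53/3) (8,8) (16,8) (16,177/11) (9,18)]
4. After y ≤ 19: [(8,53/3) (8,8) (16,8) (16,177/11) (9,18)]
5. Canonical ring: [(8,8) (16,8) (16,177/11) (9,18) (8,53/3)]

Clipped polygon: [(8,8) (16,8) (16,177/11) (9,18) (8,53/3)]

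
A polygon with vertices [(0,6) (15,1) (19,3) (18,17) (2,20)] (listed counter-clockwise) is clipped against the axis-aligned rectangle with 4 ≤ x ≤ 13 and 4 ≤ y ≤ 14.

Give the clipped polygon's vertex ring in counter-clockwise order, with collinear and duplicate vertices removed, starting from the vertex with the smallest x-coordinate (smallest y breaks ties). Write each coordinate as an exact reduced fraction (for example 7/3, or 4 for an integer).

1. After x ≥ 4: [(4,14/3) (15,1) (19,3) (18,17) (4,157/8)]
2. After x ≤ 13: [(4,14/3) (13,5/3) (13,287/16) (4,157/8)]
3. After y ≥ 4: [(4,14/3) (6,4) (13,4) (13,287/16) (4,157/8)]
4. After y ≤ 14: [(4,14) (4,14/3) (6,4) (13,4) (13,14)]
5. Canonical ring: [(4,14/3) (6,4) (13,4) (13,14) (4,14)]

Clipped polygon: [(4,14/3) (6,4) (13,4) (13,14) (4,14)]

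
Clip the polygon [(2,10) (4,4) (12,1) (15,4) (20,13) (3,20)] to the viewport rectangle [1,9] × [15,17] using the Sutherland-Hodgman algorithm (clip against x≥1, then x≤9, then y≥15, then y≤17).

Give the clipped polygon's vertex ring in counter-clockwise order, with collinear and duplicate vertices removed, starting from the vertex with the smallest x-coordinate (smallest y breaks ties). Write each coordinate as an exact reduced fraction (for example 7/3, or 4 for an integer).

1. After x ≥ 1: [(2,10) (4,4) (12,1) (15,4) (20,13) (3,20)]
2. After x ≤ 9: [(2,10) (4,4) (9,17/8) (9,298/17) (3,20)]
3. After y ≥ 15: [(5/2,15) (9,15) (9,298/17) (3,20)]
4. After y ≤ 17: [(27/10,17) (5/2,15) (9,15) (9,17)]
5. Canonical ring: [(5/2,15) (9,15) (9,17) (27/10,17)]

Clipped polygon: [(5/2,15) (9,15) (9,17) (27/10,17)]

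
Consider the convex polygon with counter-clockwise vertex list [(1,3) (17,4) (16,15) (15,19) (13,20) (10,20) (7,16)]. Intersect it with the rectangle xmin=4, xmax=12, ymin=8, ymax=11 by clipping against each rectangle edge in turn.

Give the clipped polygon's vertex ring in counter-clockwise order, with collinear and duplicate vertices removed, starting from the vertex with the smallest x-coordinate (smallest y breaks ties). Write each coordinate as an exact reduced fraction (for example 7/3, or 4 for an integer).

Clipped polygon: [(4,8) (12,8) (12,11) (61/13,11) (4,19/2)]

1. After x ≥ 4: [(4,19/2) (4,51/16) (17,4) (16,15) (15,19) (13,20) (10,20) (7,16)]
2. After x ≤ 12: [(4,19/2) (4,51/16) (12,59/16) (12,20) (10,20) (7,16)]
3. After y ≥ 8: [(4,19/2) (4,8) (12,8) (12,20) (10,20) (7,16)]
4. After y ≤ 11: [(61/13,11) (4,19/2) (4,8) (12,8) (12,11)]
5. Canonical ring: [(4,8) (12,8) (12,11) (61/13,11) (4,19/2)]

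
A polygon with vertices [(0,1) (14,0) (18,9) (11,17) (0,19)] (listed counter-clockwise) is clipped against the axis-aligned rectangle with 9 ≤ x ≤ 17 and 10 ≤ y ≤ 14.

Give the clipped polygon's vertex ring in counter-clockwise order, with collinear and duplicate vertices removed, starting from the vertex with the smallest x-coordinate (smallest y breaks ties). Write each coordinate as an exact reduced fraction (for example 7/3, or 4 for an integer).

Clipped polygon: [(9,10) (17,10) (17,71/7) (109/8,14) (9,14)]

1. After x ≥ 9: [(9,5/14) (14,0) (18,9) (11,17) (9,191/11)]
2. After x ≤ 17: [(9,5/14) (14,0) (17,27/4) (17,71/7) (11,17) (9,191/11)]
3. After y ≥ 10: [(9,10) (17,10) (17,71/7) (11,17) (9,191/11)]
4. After y ≤ 14: [(9,14) (9,10) (17,10) (17,71/7) (109/8,14)]
5. Canonical ring: [(9,10) (17,10) (17,71/7) (109/8,14) (9,14)]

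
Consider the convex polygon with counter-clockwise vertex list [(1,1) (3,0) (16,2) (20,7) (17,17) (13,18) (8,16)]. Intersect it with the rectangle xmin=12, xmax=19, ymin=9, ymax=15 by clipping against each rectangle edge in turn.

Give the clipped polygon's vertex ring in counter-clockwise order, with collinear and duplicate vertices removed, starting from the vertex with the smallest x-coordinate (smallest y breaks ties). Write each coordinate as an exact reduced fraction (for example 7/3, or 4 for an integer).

1. After x ≥ 12: [(12,18/13) (16,2) (20,7) (17,17) (13,18) (12,88/5)]
2. After x ≤ 19: [(12,18/13) (16,2) (19,23/4) (19,31/3) (17,17) (13,18) (12,88/5)]
3. After y ≥ 9: [(12,9) (19,9) (19,31/3) (17,17) (13,18) (12,88/5)]
4. After y ≤ 15: [(12,15) (12,9) (19,9) (19,31/3) (88/5,15)]
5. Canonical ring: [(12,9) (19,9) (19,31/3) (88/5,15) (12,15)]

Clipped polygon: [(12,9) (19,9) (19,31/3) (88/5,15) (12,15)]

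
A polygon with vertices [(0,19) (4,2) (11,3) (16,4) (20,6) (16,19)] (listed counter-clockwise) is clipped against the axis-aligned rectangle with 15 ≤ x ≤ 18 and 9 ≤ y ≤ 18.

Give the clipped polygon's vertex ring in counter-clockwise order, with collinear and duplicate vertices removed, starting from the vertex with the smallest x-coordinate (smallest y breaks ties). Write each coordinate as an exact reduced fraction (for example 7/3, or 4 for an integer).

Clipped polygon: [(15,9) (18,9) (18,25/2) (212/13,18) (15,18)]

1. After x ≥ 15: [(15,19) (15,19/5) (16,4) (20,6) (16,19)]
2. After x ≤ 18: [(15,19) (15,19/5) (16,4) (18,5) (18,25/2) (16,19)]
3. After y ≥ 9: [(15,19) (15,9) (18,9) (18,25/2) (16,19)]
4. After y ≤ 18: [(15,18) (15,9) (18,9) (18,25/2) (212/13,18)]
5. Canonical ring: [(15,9) (18,9) (18,25/2) (212/13,18) (15,18)]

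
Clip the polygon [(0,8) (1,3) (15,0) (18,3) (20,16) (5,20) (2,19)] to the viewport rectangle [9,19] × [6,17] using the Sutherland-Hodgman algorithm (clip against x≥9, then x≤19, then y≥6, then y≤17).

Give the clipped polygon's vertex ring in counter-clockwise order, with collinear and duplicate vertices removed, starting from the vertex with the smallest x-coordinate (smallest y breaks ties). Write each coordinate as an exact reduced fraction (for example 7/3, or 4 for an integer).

1. After x ≥ 9: [(9,9/7) (15,0) (18,3) (20,16) (9,284/15)]
2. After x ≤ 19: [(9,9/7) (15,0) (18,3) (19,19/2) (19,244/15) (9,284/15)]
3. After y ≥ 6: [(9,6) (240/13,6) (19,19/2) (19,244/15) (9,284/15)]
4. After y ≤ 17: [(9,17) (9,6) (240/13,6) (19,19/2) (19,244/15) (65/4,17)]
5. Canonical ring: [(9,6) (240/13,6) (19,19/2) (19,244/15) (65/4,17) (9,17)]

Clipped polygon: [(9,6) (240/13,6) (19,19/2) (19,244/15) (65/4,17) (9,17)]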